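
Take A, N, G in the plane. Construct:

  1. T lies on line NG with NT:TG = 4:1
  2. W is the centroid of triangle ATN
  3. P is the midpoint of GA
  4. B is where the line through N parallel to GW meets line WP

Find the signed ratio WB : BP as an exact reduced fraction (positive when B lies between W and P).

WB:BP = -5/8

Assign A = (0, 0), N = (1, 0), G = (0, 1) — the answer is frame-independent, so this choice is without loss of generality.
1. T lies on line NG with NT:TG = 4:1 ⇒ T = (1/5, 4/5)
2. W is the centroid of triangle ATN ⇒ W = (2/5, 4/15)
3. P is the midpoint of GA ⇒ P = (0, 1/2)
4. B is where the line through N parallel to GW meets line WP ⇒ B = (16/15, -11/90)
B = W + t·(P−W) with t = -5/3, so WB:BP = t:(1−t) = -5/3:8/3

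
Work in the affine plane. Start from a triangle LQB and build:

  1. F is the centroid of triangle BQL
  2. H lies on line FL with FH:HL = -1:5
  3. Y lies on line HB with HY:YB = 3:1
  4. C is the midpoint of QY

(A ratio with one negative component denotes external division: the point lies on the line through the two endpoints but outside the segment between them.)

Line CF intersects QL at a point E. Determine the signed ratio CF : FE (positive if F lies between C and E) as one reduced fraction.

Work in coordinates with L = (0, 0), Q = (1, 0), B = (0, 1).
1. F is the centroid of triangle BQL ⇒ F = (1/3, 1/3)
2. H lies on line FL with FH:HL = -1:5 ⇒ H = (5/12, 5/12)
3. Y lies on line HB with HY:YB = 3:1 ⇒ Y = (5/48, 41/48)
4. C is the midpoint of QY ⇒ C = (53/96, 41/96)
line CF meets QL at E = (-4/9, 0)
F = C + t·(E−C) with t = 9/41, so CF:FE = 9/41:32/41

CF:FE = 9/32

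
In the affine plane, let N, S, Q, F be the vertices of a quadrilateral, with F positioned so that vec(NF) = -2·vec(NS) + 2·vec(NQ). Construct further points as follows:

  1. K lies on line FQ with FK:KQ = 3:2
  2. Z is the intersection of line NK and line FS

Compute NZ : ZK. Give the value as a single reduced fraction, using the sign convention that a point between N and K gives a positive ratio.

Set N = (0, 0), S = (1, 0), Q = (0, 1), F = (-2, 2); any affine frame gives the same invariant.
1. K lies on line FQ with FK:KQ = 3:2 ⇒ K = (-4/5, 7/5)
2. Z is the intersection of line NK and line FS ⇒ Z = (-8/13, 14/13)
Z = N + t·(K−N) with t = 10/13, so NZ:ZK = t:(1−t) = 10/13:3/13

NZ:ZK = 10/3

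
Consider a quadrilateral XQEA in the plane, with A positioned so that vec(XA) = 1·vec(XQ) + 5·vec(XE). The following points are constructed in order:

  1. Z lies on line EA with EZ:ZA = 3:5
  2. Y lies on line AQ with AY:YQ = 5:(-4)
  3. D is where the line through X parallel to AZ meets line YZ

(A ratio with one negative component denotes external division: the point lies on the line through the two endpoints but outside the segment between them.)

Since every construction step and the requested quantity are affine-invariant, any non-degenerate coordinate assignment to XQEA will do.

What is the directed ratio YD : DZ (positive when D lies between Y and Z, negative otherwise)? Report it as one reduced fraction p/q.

Choose coordinates X = (0, 0), Q = (1, 0), E = (0, 1), A = (1, 5).
1. Z lies on line EA with EZ:ZA = 3:5 ⇒ Z = (3/8, 5/2)
2. Y lies on line AQ with AY:YQ = 5:(-4) ⇒ Y = (1, -20)
3. D is where the line through X parallel to AZ meets line YZ ⇒ D = (2/5, 8/5)
D = Y + t·(Z−Y) with t = 24/25, so YD:DZ = t:(1−t) = 24/25:1/25

YD:DZ = 24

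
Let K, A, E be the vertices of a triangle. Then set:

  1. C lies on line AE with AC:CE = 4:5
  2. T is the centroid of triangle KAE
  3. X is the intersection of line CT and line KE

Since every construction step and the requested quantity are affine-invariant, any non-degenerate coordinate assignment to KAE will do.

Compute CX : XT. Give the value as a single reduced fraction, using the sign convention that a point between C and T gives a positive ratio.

Choose coordinates K = (0, 0), A = (1, 0), E = (0, 1).
1. C lies on line AE with AC:CE = 4:5 ⇒ C = (5/9, 4/9)
2. T is the centroid of triangle KAE ⇒ T = (1/3, 1/3)
3. X is the intersection of line CT and line KE ⇒ X = (0, 1/6)
X = C + t·(T−C) with t = 5/2, so CX:XT = t:(1−t) = 5/2:-3/2

CX:XT = -5/3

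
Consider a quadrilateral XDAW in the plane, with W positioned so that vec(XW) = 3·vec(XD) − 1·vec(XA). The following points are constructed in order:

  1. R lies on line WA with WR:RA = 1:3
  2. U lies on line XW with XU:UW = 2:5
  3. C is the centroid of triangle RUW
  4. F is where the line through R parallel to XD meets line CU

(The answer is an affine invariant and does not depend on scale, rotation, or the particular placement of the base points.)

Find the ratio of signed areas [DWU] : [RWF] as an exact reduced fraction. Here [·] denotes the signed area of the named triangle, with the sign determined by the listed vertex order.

[DWU]:[RWF] = 52/21

Assign X = (0, 0), D = (1, 0), A = (0, 1), W = (3, -1) — the answer is frame-independent, so this choice is without loss of generality.
1. R lies on line WA with WR:RA = 1:3 ⇒ R = (9/4, -1/2)
2. U lies on line XW with XU:UW = 2:5 ⇒ U = (6/7, -2/7)
3. C is the centroid of triangle RUW ⇒ C = (57/28, -25/42)
4. F is where the line through R parallel to XD meets line CU ⇒ F = (87/52, -1/2)
2·[DWU] = -5/7, 2·[RWF] = -15/52
[DWU]:[RWF] = -5/7:-15/52 = 52/21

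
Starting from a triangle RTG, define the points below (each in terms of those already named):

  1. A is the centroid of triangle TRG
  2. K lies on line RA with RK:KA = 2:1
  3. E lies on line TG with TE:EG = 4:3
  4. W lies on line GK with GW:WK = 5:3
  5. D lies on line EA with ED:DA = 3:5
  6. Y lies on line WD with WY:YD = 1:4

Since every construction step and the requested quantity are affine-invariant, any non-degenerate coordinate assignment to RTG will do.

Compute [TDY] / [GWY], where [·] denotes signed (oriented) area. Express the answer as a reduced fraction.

Assign R = (0, 0), T = (1, 0), G = (0, 1) — the answer is frame-independent, so this choice is without loss of generality.
1. A is the centroid of triangle TRG ⇒ A = (1/3, 1/3)
2. K lies on line RA with RK:KA = 2:1 ⇒ K = (2/9, 2/9)
3. E lies on line TG with TE:EG = 4:3 ⇒ E = (3/7, 4/7)
4. W lies on line GK with GW:WK = 5:3 ⇒ W = (5/36, 37/72)
5. D lies on line EA with ED:DA = 3:5 ⇒ D = (11/28, 27/56)
6. Y lies on line WD with WY:YD = 1:4 ⇒ Y = (239/1260, 1279/2520)
2·[TDY] = 26/315, 2·[GWY] = 1/42
[TDY]:[GWY] = 26/315:1/42 = 52/15

[TDY]:[GWY] = 52/15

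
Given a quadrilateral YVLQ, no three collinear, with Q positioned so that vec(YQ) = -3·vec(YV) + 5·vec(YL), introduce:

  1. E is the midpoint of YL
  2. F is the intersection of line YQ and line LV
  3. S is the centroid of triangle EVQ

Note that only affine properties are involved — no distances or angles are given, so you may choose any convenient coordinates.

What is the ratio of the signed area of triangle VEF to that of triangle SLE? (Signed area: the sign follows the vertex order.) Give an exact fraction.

Assign Y = (0, 0), V = (1, 0), L = (0, 1), Q = (-3, 5) — the answer is frame-independent, so this choice is without loss of generality.
1. E is the midpoint of YL ⇒ E = (0, 1/2)
2. F is the intersection of line YQ and line LV ⇒ F = (-3/2, 5/2)
3. S is the centroid of triangle EVQ ⇒ S = (-2/3, 11/6)
2·[VEF] = -5/4, 2·[SLE] = -1/3
[VEF]:[SLE] = -5/4:-1/3 = 15/4

[VEF]:[SLE] = 15/4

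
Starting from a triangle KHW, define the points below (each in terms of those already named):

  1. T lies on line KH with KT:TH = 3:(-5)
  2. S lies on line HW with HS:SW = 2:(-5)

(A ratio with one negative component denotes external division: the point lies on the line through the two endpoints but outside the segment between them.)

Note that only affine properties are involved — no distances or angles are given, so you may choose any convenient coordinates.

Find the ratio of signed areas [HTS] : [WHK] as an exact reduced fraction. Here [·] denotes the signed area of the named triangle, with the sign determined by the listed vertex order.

Choose coordinates K = (0, 0), H = (1, 0), W = (0, 1).
1. T lies on line KH with KT:TH = 3:(-5) ⇒ T = (-3/2, 0)
2. S lies on line HW with HS:SW = 2:(-5) ⇒ S = (5/3, -2/3)
2·[HTS] = 5/3, 2·[WHK] = -1
[HTS]:[WHK] = 5/3:-1 = -5/3

[HTS]:[WHK] = -5/3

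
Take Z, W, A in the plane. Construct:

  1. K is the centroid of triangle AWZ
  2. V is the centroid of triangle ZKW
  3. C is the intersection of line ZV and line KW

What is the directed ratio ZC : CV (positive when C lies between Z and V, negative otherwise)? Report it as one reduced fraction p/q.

Work in coordinates with Z = (0, 0), W = (1, 0), A = (0, 1).
1. K is the centroid of triangle AWZ ⇒ K = (1/3, 1/3)
2. V is the centroid of triangle ZKW ⇒ V = (4/9, 1/9)
3. C is the intersection of line ZV and line KW ⇒ C = (2/3, 1/6)
C = Z + t·(V−Z) with t = 3/2, so ZC:CV = t:(1−t) = 3/2:-1/2

ZC:CV = -3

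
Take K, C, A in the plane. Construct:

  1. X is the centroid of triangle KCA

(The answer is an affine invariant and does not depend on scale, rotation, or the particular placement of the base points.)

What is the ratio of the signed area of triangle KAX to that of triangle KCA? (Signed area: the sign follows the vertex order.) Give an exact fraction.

Work in coordinates with K = (0, 0), C = (1, 0), A = (0, 1).
1. X is the centroid of triangle KCA ⇒ X = (1/3, 1/3)
2·[KAX] = -1/3, 2·[KCA] = 1
[KAX]:[KCA] = -1/3:1 = -1/3

[KAX]:[KCA] = -1/3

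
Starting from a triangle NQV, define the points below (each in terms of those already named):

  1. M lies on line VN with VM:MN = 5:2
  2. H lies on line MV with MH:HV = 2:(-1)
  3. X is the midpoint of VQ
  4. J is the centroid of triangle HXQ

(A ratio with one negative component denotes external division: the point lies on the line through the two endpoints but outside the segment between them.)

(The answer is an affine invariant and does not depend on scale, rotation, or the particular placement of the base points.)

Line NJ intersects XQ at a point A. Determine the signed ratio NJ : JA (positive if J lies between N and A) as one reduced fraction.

NJ:JA = -26/5

Set N = (0, 0), Q = (1, 0), V = (0, 1); any affine frame gives the same invariant.
1. M lies on line VN with VM:MN = 5:2 ⇒ M = (0, 2/7)
2. H lies on line MV with MH:HV = 2:(-1) ⇒ H = (0, 12/7)
3. X is the midpoint of VQ ⇒ X = (1/2, 1/2)
4. J is the centroid of triangle HXQ ⇒ J = (1/2, 31/42)
line NJ meets XQ at A = (21/52, 31/52)
J = N + t·(A−N) with t = 26/21, so NJ:JA = 26/21:-5/21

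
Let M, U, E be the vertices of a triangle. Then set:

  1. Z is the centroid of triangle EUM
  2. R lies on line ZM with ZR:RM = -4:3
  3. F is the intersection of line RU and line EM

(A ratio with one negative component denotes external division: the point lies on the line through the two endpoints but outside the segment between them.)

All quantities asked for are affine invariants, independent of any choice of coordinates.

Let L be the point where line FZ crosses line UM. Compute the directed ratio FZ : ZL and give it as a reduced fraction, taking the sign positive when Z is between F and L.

FZ:ZL = -5/2

Assign M = (0, 0), U = (1, 0), E = (0, 1) — the answer is frame-independent, so this choice is without loss of generality.
1. Z is the centroid of triangle EUM ⇒ Z = (1/3, 1/3)
2. R lies on line ZM with ZR:RM = -4:3 ⇒ R = (-1, -1)
3. F is the intersection of line RU and line EM ⇒ F = (0, -1/2)
line FZ meets UM at L = (1/5, 0)
Z = F + t·(L−F) with t = 5/3, so FZ:ZL = 5/3:-2/3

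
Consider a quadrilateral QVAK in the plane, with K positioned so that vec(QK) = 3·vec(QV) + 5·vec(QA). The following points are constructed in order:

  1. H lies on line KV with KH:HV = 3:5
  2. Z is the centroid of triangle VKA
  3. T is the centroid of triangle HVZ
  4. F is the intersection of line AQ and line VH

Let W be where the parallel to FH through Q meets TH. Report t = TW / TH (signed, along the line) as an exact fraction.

t = -38/7

Set Q = (0, 0), V = (1, 0), A = (0, 1), K = (3, 5); any affine frame gives the same invariant.
1. H lies on line KV with KH:HV = 3:5 ⇒ H = (9/4, 25/8)
2. Z is the centroid of triangle VKA ⇒ Z = (4/3, 2)
3. T is the centroid of triangle HVZ ⇒ T = (55/36, 41/24)
4. F is the intersection of line AQ and line VH ⇒ F = (0, -5/2)
through Q parallel to FH: direction (9/4, 45/8); meets TH at W = (-67/28, -335/56)
W = T + t·(H−T) with t = -38/7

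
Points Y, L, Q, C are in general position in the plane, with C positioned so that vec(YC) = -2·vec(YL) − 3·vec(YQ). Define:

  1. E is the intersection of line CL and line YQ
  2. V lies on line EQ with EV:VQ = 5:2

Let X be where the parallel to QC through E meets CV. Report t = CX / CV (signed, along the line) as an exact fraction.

Choose coordinates Y = (0, 0), L = (1, 0), Q = (0, 1), C = (-2, -3).
1. E is the intersection of line CL and line YQ ⇒ E = (0, -1)
2. V lies on line EQ with EV:VQ = 5:2 ⇒ V = (0, 3/7)
through E parallel to QC: direction (-2, -4); meets CV at X = (5, 9)
X = C + t·(V−C) with t = 7/2

t = 7/2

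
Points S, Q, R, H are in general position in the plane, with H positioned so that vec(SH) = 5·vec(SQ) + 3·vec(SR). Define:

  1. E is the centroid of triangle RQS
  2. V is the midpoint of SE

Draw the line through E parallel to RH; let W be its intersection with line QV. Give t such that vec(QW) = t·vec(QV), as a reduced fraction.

t = 6/5

Assign S = (0, 0), Q = (1, 0), R = (0, 1), H = (5, 3) — the answer is frame-independent, so this choice is without loss of generality.
1. E is the centroid of triangle RQS ⇒ E = (1/3, 1/3)
2. V is the midpoint of SE ⇒ V = (1/6, 1/6)
through E parallel to RH: direction (5, 2); meets QV at W = (0, 1/5)
W = Q + t·(V−Q) with t = 6/5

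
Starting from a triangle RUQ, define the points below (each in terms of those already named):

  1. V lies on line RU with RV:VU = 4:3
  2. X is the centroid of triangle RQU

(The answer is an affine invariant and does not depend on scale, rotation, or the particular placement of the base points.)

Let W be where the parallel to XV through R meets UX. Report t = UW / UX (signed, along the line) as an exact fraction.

Assign R = (0, 0), U = (1, 0), Q = (0, 1) — the answer is frame-independent, so this choice is without loss of generality.
1. V lies on line RU with RV:VU = 4:3 ⇒ V = (4/7, 0)
2. X is the centroid of triangle RQU ⇒ X = (1/3, 1/3)
through R parallel to XV: direction (5/21, -1/3); meets UX at W = (-5/9, 7/9)
W = U + t·(X−U) with t = 7/3

t = 7/3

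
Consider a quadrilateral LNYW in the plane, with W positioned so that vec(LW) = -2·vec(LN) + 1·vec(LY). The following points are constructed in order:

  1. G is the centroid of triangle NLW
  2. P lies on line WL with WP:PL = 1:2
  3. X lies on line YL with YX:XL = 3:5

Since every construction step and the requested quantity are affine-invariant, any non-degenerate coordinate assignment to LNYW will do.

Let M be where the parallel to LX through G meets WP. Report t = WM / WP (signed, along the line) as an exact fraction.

Choose coordinates L = (0, 0), N = (1, 0), Y = (0, 1), W = (-2, 1).
1. G is the centroid of triangle NLW ⇒ G = (-1/3, 1/3)
2. P lies on line WL with WP:PL = 1:2 ⇒ P = (-4/3, 2/3)
3. X lies on line YL with YX:XL = 3:5 ⇒ X = (0, 5/8)
through G parallel to LX: direction (0, 5/8); meets WP at M = (-1/3, 1/6)
M = W + t·(P−W) with t = 5/2

t = 5/2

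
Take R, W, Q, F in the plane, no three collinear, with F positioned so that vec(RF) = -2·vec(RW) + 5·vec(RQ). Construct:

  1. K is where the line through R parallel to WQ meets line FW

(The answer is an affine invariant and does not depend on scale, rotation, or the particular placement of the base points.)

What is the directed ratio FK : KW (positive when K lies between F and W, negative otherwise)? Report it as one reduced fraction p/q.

FK:KW = -3

Choose coordinates R = (0, 0), W = (1, 0), Q = (0, 1), F = (-2, 5).
1. K is where the line through R parallel to WQ meets line FW ⇒ K = (5/2, -5/2)
K = F + t·(W−F) with t = 3/2, so FK:KW = t:(1−t) = 3/2:-1/2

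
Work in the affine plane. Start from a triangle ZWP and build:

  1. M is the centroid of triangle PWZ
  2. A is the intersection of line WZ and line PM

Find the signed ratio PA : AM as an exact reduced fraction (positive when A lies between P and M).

Choose coordinates Z = (0, 0), W = (1, 0), P = (0, 1).
1. M is the centroid of triangle PWZ ⇒ M = (1/3, 1/3)
2. A is the intersection of line WZ and line PM ⇒ A = (1/2, 0)
A = P + t·(M−P) with t = 3/2, so PA:AM = t:(1−t) = 3/2:-1/2

PA:AM = -3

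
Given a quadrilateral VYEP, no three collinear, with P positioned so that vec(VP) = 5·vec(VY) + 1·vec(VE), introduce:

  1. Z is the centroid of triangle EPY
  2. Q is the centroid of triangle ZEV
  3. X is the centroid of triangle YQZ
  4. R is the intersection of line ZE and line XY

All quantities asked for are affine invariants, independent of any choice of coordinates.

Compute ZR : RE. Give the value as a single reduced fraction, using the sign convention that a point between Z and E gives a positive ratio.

Set V = (0, 0), Y = (1, 0), E = (0, 1), P = (5, 1); any affine frame gives the same invariant.
1. Z is the centroid of triangle EPY ⇒ Z = (2, 2/3)
2. Q is the centroid of triangle ZEV ⇒ Q = (2/3, 5/9)
3. X is the centroid of triangle YQZ ⇒ X = (11/9, 11/27)
4. R is the intersection of line ZE and line XY ⇒ R = (17/12, 55/72)
R = Z + t·(E−Z) with t = 7/24, so ZR:RE = t:(1−t) = 7/24:17/24

ZR:RE = 7/17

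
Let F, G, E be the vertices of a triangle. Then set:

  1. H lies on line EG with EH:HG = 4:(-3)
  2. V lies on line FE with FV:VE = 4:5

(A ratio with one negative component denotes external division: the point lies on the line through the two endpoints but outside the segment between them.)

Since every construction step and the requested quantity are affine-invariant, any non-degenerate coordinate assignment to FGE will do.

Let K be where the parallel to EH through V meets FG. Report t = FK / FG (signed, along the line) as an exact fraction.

Set F = (0, 0), G = (1, 0), E = (0, 1); any affine frame gives the same invariant.
1. H lies on line EG with EH:HG = 4:(-3) ⇒ H = (4, -3)
2. V lies on line FE with FV:VE = 4:5 ⇒ V = (0, 4/9)
through V parallel to EH: direction (4, -4); meets FG at K = (4/9, 0)
K = F + t·(G−F) with t = 4/9

t = 4/9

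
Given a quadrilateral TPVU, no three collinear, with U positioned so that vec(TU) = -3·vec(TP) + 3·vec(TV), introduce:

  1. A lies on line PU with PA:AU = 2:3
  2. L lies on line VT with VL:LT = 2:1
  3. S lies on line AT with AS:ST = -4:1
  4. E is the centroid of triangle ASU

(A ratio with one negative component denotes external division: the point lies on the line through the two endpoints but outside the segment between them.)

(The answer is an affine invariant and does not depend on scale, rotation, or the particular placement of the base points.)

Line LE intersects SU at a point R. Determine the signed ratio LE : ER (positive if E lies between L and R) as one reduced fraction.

LE:ER = 13/12

Set T = (0, 0), P = (1, 0), V = (0, 1), U = (-3, 3); any affine frame gives the same invariant.
1. A lies on line PU with PA:AU = 2:3 ⇒ A = (-3/5, 6/5)
2. L lies on line VT with VL:LT = 2:1 ⇒ L = (0, 1/3)
3. S lies on line AT with AS:ST = -4:1 ⇒ S = (1/5, -2/5)
4. E is the centroid of triangle ASU ⇒ E = (-17/15, 19/15)
line LE meets SU at R = (-85/39, 83/39)
E = L + t·(R−L) with t = 13/25, so LE:ER = 13/25:12/25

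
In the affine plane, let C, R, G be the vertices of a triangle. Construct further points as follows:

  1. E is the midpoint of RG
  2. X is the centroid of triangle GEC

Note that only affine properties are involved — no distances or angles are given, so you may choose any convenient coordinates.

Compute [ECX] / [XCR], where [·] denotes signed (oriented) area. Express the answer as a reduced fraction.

Assign C = (0, 0), R = (1, 0), G = (0, 1) — the answer is frame-independent, so this choice is without loss of generality.
1. E is the midpoint of RG ⇒ E = (1/2, 1/2)
2. X is the centroid of triangle GEC ⇒ X = (1/6, 1/2)
2·[ECX] = -1/6, 2·[XCR] = 1/2
[ECX]:[XCR] = -1/6:1/2 = -1/3

[ECX]:[XCR] = -1/3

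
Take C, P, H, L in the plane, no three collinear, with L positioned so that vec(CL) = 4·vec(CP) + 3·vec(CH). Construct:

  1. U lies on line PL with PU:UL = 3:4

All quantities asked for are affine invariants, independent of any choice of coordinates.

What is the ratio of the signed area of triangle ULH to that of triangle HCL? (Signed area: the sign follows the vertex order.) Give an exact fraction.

[ULH]:[HCL] = 6/7

Set C = (0, 0), P = (1, 0), H = (0, 1), L = (4, 3); any affine frame gives the same invariant.
1. U lies on line PL with PU:UL = 3:4 ⇒ U = (16/7, 9/7)
2·[ULH] = 24/7, 2·[HCL] = 4
[ULH]:[HCL] = 24/7:4 = 6/7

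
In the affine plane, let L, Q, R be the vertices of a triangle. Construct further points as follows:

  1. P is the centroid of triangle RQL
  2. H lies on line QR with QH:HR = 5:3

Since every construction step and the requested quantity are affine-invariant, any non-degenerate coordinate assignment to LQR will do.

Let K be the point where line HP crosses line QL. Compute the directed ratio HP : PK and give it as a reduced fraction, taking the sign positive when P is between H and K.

Work in coordinates with L = (0, 0), Q = (1, 0), R = (0, 1).
1. P is the centroid of triangle RQL ⇒ P = (1/3, 1/3)
2. H lies on line QR with QH:HR = 5:3 ⇒ H = (3/8, 5/8)
line HP meets QL at K = (2/7, 0)
P = H + t·(K−H) with t = 7/15, so HP:PK = 7/15:8/15

HP:PK = 7/8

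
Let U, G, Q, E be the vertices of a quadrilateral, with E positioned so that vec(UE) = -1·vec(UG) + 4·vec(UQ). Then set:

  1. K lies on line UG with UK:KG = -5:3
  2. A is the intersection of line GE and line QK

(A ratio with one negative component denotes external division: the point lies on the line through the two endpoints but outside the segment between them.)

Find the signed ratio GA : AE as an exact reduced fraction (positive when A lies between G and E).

GA:AE = 3/13

Work in coordinates with U = (0, 0), G = (1, 0), Q = (0, 1), E = (-1, 4).
1. K lies on line UG with UK:KG = -5:3 ⇒ K = (5/2, 0)
2. A is the intersection of line GE and line QK ⇒ A = (5/8, 3/4)
A = G + t·(E−G) with t = 3/16, so GA:AE = t:(1−t) = 3/16:13/16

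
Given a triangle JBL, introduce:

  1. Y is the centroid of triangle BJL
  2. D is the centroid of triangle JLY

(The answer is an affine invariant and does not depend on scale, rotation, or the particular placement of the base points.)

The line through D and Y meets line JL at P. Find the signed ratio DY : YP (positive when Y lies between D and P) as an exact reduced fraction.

Choose coordinates J = (0, 0), B = (1, 0), L = (0, 1).
1. Y is the centroid of triangle BJL ⇒ Y = (1/3, 1/3)
2. D is the centroid of triangle JLY ⇒ D = (1/9, 4/9)
line DY meets JL at P = (0, 1/2)
Y = D + t·(P−D) with t = -2, so DY:YP = -2:3

DY:YP = -2/3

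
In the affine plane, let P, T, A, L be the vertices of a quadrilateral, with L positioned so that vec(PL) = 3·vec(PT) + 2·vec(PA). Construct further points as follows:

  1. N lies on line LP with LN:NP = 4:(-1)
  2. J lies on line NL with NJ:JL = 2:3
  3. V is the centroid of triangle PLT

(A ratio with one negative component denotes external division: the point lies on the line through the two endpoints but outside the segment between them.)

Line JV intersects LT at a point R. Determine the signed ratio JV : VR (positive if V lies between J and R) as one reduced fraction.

Choose coordinates P = (0, 0), T = (1, 0), A = (0, 1), L = (3, 2).
1. N lies on line LP with LN:NP = 4:(-1) ⇒ N = (-1, -2/3)
2. J lies on line NL with NJ:JL = 2:3 ⇒ J = (3/5, 2/5)
3. V is the centroid of triangle PLT ⇒ V = (4/3, 2/3)
line JV meets LT at R = (13/7, 6/7)
V = J + t·(R−J) with t = 7/12, so JV:VR = 7/12:5/12

JV:VR = 7/5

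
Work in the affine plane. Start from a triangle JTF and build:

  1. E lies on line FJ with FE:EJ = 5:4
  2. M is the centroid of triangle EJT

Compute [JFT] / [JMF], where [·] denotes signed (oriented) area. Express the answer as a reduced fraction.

Set J = (0, 0), T = (1, 0), F = (0, 1); any affine frame gives the same invariant.
1. E lies on line FJ with FE:EJ = 5:4 ⇒ E = (0, 4/9)
2. M is the centroid of triangle EJT ⇒ M = (1/3, 4/27)
2·[JFT] = -1, 2·[JMF] = 1/3
[JFT]:[JMF] = -1:1/3 = -3

[JFT]:[JMF] = -3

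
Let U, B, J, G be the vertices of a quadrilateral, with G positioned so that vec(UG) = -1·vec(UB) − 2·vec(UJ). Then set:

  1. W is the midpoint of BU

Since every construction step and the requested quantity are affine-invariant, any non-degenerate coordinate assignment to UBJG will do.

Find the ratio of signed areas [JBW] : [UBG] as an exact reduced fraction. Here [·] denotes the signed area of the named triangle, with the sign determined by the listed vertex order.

Choose coordinates U = (0, 0), B = (1, 0), J = (0, 1), G = (-1, -2).
1. W is the midpoint of BU ⇒ W = (1/2, 0)
2·[JBW] = -1/2, 2·[UBG] = -2
[JBW]:[UBG] = -1/2:-2 = 1/4

[JBW]:[UBG] = 1/4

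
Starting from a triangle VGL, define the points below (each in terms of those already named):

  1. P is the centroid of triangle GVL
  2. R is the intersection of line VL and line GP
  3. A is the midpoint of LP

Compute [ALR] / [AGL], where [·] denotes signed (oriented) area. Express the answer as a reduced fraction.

[ALR]:[AGL] = 1/2

Choose coordinates V = (0, 0), G = (1, 0), L = (0, 1).
1. P is the centroid of triangle GVL ⇒ P = (1/3, 1/3)
2. R is the intersection of line VL and line GP ⇒ R = (0, 1/2)
3. A is the midpoint of LP ⇒ A = (1/6, 2/3)
2·[ALR] = 1/12, 2·[AGL] = 1/6
[ALR]:[AGL] = 1/12:1/6 = 1/2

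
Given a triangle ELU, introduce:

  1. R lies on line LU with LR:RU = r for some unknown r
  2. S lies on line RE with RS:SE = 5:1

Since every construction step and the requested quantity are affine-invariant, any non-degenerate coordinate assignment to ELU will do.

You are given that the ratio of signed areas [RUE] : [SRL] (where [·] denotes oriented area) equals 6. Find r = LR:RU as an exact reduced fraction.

r = -1/5

Assign E = (0, 0), L = (1, 0), U = (0, 1) — the answer is frame-independent, so this choice is without loss of generality.
1. With LR:RU = r, write λ = r/(r+1) so R = L + λ·(U−L); R is affine-linear in λ
2. S lies on line RE with RS:SE = 5:1 ⇒ S is an affine combination of earlier points and hence also affine-linear in λ
Every point depending on R is an affine combination of R and λ-independent points, so each such coordinate is linear in λ; the λ² term in each signed area is a multiple of (U−L)×(U−L) = 0, so 2·[RUE] and 2·[SRL] are each linear in λ. Evaluating at λ=0 and λ=1:
  2·[RUE] = −λ + 1,   2·[SRL] = -5/6·λ
So [RUE]:[SRL] = (−λ + 1) / (-5/6·λ). Setting this equal to 6:
  −λ + 1 = 6·(-5/6·λ)  ⇒  λ = -1/4
Then r = λ/(1−λ) = (-1/4)/(5/4) = -1/5. Check: with r = -1/5, R = (5/4, -1/4) and [RUE]:[SRL] = 6 as required.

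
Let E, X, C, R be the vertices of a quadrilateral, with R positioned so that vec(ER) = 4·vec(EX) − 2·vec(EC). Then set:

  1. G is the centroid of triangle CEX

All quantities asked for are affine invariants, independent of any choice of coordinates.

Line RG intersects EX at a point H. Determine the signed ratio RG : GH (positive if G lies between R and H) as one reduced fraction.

RG:GH = -7

Work in coordinates with E = (0, 0), X = (1, 0), C = (0, 1), R = (4, -2).
1. G is the centroid of triangle CEX ⇒ G = (1/3, 1/3)
line RG meets EX at H = (6/7, 0)
G = R + t·(H−R) with t = 7/6, so RG:GH = 7/6:-1/6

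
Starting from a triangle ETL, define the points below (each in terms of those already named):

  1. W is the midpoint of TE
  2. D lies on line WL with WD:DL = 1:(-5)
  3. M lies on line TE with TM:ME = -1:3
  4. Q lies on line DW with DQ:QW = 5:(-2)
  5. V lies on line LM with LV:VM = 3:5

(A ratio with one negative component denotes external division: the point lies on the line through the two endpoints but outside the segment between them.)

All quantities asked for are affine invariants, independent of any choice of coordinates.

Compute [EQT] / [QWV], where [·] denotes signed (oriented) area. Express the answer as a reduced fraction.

Choose coordinates E = (0, 0), T = (1, 0), L = (0, 1).
1. W is the midpoint of TE ⇒ W = (1/2, 0)
2. D lies on line WL with WD:DL = 1:(-5) ⇒ D = (5/8, -1/4)
3. M lies on line TE with TM:ME = -1:3 ⇒ M = (3/2, 0)
4. Q lies on line DW with DQ:QW = 5:(-2) ⇒ Q = (5/12, 1/6)
5. V lies on line LM with LV:VM = 3:5 ⇒ V = (9/16, 5/8)
2·[EQT] = -1/6, 2·[QWV] = 1/16
[EQT]:[QWV] = -1/6:1/16 = -8/3

[EQT]:[QWV] = -8/3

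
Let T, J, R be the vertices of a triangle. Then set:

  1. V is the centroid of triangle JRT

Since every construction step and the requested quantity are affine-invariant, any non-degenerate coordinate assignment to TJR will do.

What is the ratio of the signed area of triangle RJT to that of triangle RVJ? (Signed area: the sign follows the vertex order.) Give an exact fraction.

Set T = (0, 0), J = (1, 0), R = (0, 1); any affine frame gives the same invariant.
1. V is the centroid of triangle JRT ⇒ V = (1/3, 1/3)
2·[RJT] = -1, 2·[RVJ] = 1/3
[RJT]:[RVJ] = -1:1/3 = -3

[RJT]:[RVJ] = -3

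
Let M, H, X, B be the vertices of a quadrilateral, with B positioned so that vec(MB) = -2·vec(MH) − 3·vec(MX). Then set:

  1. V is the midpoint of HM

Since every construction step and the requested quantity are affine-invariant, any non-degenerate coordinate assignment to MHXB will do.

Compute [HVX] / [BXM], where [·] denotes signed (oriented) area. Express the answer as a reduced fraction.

[HVX]:[BXM] = 1/4

Set M = (0, 0), H = (1, 0), X = (0, 1), B = (-2, -3); any affine frame gives the same invariant.
1. V is the midpoint of HM ⇒ V = (1/2, 0)
2·[HVX] = -1/2, 2·[BXM] = -2
[HVX]:[BXM] = -1/2:-2 = 1/4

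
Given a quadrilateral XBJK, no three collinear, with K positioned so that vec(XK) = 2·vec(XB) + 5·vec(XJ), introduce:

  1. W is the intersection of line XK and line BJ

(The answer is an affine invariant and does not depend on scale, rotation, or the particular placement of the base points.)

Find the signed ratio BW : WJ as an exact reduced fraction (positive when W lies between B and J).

Choose coordinates X = (0, 0), B = (1, 0), J = (0, 1), K = (2, 5).
1. W is the intersection of line XK and line BJ ⇒ W = (2/7, 5/7)
W = B + t·(J−B) with t = 5/7, so BW:WJ = t:(1−t) = 5/7:2/7

BW:WJ = 5/2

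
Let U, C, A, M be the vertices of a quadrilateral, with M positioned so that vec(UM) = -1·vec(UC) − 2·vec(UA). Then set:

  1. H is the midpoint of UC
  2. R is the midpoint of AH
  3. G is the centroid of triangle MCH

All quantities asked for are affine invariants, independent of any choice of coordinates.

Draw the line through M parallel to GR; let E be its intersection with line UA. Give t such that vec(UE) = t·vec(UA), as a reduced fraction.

Choose coordinates U = (0, 0), C = (1, 0), A = (0, 1), M = (-1, -2).
1. H is the midpoint of UC ⇒ H = (1/2, 0)
2. R is the midpoint of AH ⇒ R = (1/4, 1/2)
3. G is the centroid of triangle MCH ⇒ G = (1/6, -2/3)
through M parallel to GR: direction (1/12, 7/6); meets UA at E = (0, 12)
E = U + t·(A−U) with t = 12

t = 12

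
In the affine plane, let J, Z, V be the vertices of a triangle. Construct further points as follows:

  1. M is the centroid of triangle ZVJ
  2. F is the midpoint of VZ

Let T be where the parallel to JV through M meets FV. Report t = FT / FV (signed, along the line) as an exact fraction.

Assign J = (0, 0), Z = (1, 0), V = (0, 1) — the answer is frame-independent, so this choice is without loss of generality.
1. M is the centroid of triangle ZVJ ⇒ M = (1/3, 1/3)
2. F is the midpoint of VZ ⇒ F = (1/2, 1/2)
through M parallel to JV: direction (0, 1); meets FV at T = (1/3, 2/3)
T = F + t·(V−F) with t = 1/3

t = 1/3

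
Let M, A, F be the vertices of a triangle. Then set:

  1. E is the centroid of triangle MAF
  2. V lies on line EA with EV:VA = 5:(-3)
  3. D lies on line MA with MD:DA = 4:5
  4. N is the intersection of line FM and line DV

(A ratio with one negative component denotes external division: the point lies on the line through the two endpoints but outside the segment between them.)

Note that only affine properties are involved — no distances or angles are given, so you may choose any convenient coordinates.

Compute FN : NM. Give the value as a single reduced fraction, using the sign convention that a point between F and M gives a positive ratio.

Choose coordinates M = (0, 0), A = (1, 0), F = (0, 1).
1. E is the centroid of triangle MAF ⇒ E = (1/3, 1/3)
2. V lies on line EA with EV:VA = 5:(-3) ⇒ V = (2, -1/2)
3. D lies on line MA with MD:DA = 4:5 ⇒ D = (4/9, 0)
4. N is the intersection of line FM and line DV ⇒ N = (0, 1/7)
N = F + t·(M−F) with t = 6/7, so FN:NM = t:(1−t) = 6/7:1/7

FN:NM = 6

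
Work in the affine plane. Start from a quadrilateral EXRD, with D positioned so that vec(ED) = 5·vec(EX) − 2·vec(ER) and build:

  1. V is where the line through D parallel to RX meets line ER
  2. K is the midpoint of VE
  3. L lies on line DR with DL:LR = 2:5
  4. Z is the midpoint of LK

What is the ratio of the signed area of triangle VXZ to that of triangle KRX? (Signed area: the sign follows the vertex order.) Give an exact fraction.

[VXZ]:[KRX] = 71/14

Assign E = (0, 0), X = (1, 0), R = (0, 1), D = (5, -2) — the answer is frame-independent, so this choice is without loss of generality.
1. V is where the line through D parallel to RX meets line ER ⇒ V = (0, 3)
2. K is the midpoint of VE ⇒ K = (0, 3/2)
3. L lies on line DR with DL:LR = 2:5 ⇒ L = (25/7, -8/7)
4. Z is the midpoint of LK ⇒ Z = (25/14, 5/28)
2·[VXZ] = 71/28, 2·[KRX] = 1/2
[VXZ]:[KRX] = 71/28:1/2 = 71/14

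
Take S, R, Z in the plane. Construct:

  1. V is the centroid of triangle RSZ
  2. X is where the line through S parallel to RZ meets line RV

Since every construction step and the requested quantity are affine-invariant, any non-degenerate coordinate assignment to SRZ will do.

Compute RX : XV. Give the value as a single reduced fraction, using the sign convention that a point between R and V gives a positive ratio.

Choose coordinates S = (0, 0), R = (1, 0), Z = (0, 1).
1. V is the centroid of triangle RSZ ⇒ V = (1/3, 1/3)
2. X is where the line through S parallel to RZ meets line RV ⇒ X = (-1, 1)
X = R + t·(V−R) with t = 3, so RX:XV = t:(1−t) = 3:-2

RX:XV = -3/2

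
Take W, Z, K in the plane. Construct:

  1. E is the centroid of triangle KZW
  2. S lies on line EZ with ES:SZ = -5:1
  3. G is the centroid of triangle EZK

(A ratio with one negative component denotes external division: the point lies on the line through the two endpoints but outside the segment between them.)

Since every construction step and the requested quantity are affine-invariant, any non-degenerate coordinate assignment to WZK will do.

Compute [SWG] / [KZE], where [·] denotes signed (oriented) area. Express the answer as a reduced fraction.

Assign W = (0, 0), Z = (1, 0), K = (0, 1) — the answer is frame-independent, so this choice is without loss of generality.
1. E is the centroid of triangle KZW ⇒ E = (1/3, 1/3)
2. S lies on line EZ with ES:SZ = -5:1 ⇒ S = (7/6, -1/12)
3. G is the centroid of triangle EZK ⇒ G = (4/9, 4/9)
2·[SWG] = -5/9, 2·[KZE] = -1/3
[SWG]:[KZE] = -5/9:-1/3 = 5/3

[SWG]:[KZE] = 5/3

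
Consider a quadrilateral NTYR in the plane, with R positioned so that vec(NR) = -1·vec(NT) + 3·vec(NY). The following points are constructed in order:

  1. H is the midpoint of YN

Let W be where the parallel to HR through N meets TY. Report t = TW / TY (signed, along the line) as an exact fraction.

t = 5/3

Choose coordinates N = (0, 0), T = (1, 0), Y = (0, 1), R = (-1, 3).
1. H is the midpoint of YN ⇒ H = (0, 1/2)
through N parallel to HR: direction (-1, 5/2); meets TY at W = (-2/3, 5/3)
W = T + t·(Y−T) with t = 5/3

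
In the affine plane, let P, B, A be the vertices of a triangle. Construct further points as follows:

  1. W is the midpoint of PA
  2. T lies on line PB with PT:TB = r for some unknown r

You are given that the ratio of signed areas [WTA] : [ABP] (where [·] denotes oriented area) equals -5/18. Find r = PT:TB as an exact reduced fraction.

Assign P = (0, 0), B = (1, 0), A = (0, 1) — the answer is frame-independent, so this choice is without loss of generality.
1. W is the midpoint of PA ⇒ W = (0, 1/2)
2. With PT:TB = r, write λ = r/(r+1) so T = P + λ·(B−P); T is affine-linear in λ
Every point depending on T is an affine combination of T and λ-independent points, so each such coordinate is linear in λ; the λ² term in each signed area is a multiple of (B−P)×(B−P) = 0, so 2·[WTA] and 2·[ABP] are each linear in λ. Evaluating at λ=0 and λ=1:
  2·[WTA] = 1/2·λ,   2·[ABP] = -1
So [WTA]:[ABP] = (1/2·λ) / (-1). Setting this equal to -5/18:
  1/2·λ = -5/18·(-1)  ⇒  λ = 5/9
Then r = λ/(1−λ) = (5/9)/(4/9) = 5/4. Check: with r = 5/4, T = (5/9, 0) and [WTA]:[ABP] = -5/18 as required.

r = 5/4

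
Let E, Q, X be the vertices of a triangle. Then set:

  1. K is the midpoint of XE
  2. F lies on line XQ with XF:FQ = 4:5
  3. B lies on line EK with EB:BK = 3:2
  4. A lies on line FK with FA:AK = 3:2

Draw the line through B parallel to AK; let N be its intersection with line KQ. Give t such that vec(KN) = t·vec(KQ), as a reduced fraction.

Assign E = (0, 0), Q = (1, 0), X = (0, 1) — the answer is frame-independent, so this choice is without loss of generality.
1. K is the midpoint of XE ⇒ K = (0, 1/2)
2. F lies on line XQ with XF:FQ = 4:5 ⇒ F = (4/9, 5/9)
3. B lies on line EK with EB:BK = 3:2 ⇒ B = (0, 3/10)
4. A lies on line FK with FA:AK = 3:2 ⇒ A = (8/45, 47/90)
through B parallel to AK: direction (-8/45, -1/45); meets KQ at N = (8/25, 17/50)
N = K + t·(Q−K) with t = 8/25

t = 8/25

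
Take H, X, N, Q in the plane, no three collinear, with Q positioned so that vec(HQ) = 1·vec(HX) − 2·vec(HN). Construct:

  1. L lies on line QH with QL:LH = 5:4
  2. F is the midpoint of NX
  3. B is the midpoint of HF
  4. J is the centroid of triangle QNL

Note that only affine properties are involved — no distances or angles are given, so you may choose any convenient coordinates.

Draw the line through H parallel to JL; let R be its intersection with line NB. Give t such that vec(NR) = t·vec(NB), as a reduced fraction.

Assign H = (0, 0), X = (1, 0), N = (0, 1), Q = (1, -2) — the answer is frame-independent, so this choice is without loss of generality.
1. L lies on line QH with QL:LH = 5:4 ⇒ L = (4/9, -8/9)
2. F is the midpoint of NX ⇒ F = (1/2, 1/2)
3. B is the midpoint of HF ⇒ B = (1/4, 1/4)
4. J is the centroid of triangle QNL ⇒ J = (13/27, -17/27)
through H parallel to JL: direction (-1/27, -7/27); meets NB at R = (1/10, 7/10)
R = N + t·(B−N) with t = 2/5

t = 2/5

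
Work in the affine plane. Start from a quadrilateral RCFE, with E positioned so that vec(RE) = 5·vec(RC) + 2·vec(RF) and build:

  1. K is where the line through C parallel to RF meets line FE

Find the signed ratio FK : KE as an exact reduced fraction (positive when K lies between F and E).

FK:KE = 1/4

Work in coordinates with R = (0, 0), C = (1, 0), F = (0, 1), E = (5, 2).
1. K is where the line through C parallel to RF meets line FE ⇒ K = (1, 6/5)
K = F + t·(E−F) with t = 1/5, so FK:KE = t:(1−t) = 1/5:4/5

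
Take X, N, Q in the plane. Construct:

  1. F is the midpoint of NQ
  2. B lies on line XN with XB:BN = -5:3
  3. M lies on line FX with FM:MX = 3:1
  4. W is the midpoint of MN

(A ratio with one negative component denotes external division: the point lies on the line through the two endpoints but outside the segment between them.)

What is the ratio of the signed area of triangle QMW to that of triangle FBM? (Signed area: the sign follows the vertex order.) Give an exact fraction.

Work in coordinates with X = (0, 0), N = (1, 0), Q = (0, 1).
1. F is the midpoint of NQ ⇒ F = (1/2, 1/2)
2. B lies on line XN with XB:BN = -5:3 ⇒ B = (5/2, 0)
3. M lies on line FX with FM:MX = 3:1 ⇒ M = (1/8, 1/8)
4. W is the midpoint of MN ⇒ W = (9/16, 1/16)
2·[QMW] = 3/8, 2·[FBM] = -15/16
[QMW]:[FBM] = 3/8:-15/16 = -2/5

[QMW]:[FBM] = -2/5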